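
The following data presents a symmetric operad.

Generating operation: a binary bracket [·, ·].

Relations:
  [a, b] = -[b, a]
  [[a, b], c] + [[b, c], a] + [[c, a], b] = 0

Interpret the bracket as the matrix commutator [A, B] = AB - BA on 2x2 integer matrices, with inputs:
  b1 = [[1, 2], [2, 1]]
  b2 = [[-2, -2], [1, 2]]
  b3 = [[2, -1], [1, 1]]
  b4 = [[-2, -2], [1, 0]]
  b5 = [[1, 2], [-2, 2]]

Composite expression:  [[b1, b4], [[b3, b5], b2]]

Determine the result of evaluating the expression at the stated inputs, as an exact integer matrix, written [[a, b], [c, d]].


[[0, 24], [24, 0]]

[b1, b4] = [[6, 4], [-4, -6]]
[b3, b5] = [[0, 1], [1, 0]]
[[b3, b5], b2] = [[3, 4], [-4, -3]]
[[b1, b4], [[b3, b5], b2]] = [[0, 24], [24, 0]]


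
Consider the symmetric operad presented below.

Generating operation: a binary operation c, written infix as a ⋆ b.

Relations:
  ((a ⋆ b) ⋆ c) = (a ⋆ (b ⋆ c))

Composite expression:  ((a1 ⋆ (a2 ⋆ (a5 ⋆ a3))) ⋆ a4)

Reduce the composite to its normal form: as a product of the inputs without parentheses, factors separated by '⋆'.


a1 ⋆ a2 ⋆ a5 ⋆ a3 ⋆ a4

The c-tree's shape is irrelevant; the a-reading-order decides.
(a5 ⋆ a3) unparenthesizes to a5 ⋆ a3
(a2 ⋆ (a5 ⋆ a3)) unparenthesizes to a2 ⋆ a5 ⋆ a3
(a1 ⋆ (a2 ⋆ (a5 ⋆ a3))) unparenthesizes to a1 ⋆ a2 ⋆ a5 ⋆ a3
((a1 ⋆ (a2 ⋆ (a5 ⋆ a3))) ⋆ a4) unparenthesizes to a1 ⋆ a2 ⋆ a5 ⋆ a3 ⋆ a4


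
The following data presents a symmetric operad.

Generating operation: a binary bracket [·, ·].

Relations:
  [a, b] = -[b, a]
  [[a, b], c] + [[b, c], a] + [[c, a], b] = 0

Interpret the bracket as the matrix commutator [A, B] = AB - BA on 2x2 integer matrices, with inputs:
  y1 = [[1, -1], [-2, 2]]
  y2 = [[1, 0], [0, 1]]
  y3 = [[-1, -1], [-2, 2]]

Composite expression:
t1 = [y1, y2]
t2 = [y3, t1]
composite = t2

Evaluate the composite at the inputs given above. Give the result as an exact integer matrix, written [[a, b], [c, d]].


[[0, 0], [0, 0]]

[y1, y2] = [[0, 0], [0, 0]]
[y3, [y1, y2]] = [[0, 0], [0, 0]]


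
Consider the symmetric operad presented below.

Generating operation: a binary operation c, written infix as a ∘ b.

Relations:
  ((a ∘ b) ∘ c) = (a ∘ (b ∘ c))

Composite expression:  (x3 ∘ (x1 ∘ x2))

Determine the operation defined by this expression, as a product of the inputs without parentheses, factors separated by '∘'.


All parenthesizations of c agree; list the x-inputs left to right.
(x1 ∘ x2) flattens to x1 ∘ x2
(x3 ∘ (x1 ∘ x2)) flattens to x3 ∘ x1 ∘ x2

x3 ∘ x1 ∘ x2


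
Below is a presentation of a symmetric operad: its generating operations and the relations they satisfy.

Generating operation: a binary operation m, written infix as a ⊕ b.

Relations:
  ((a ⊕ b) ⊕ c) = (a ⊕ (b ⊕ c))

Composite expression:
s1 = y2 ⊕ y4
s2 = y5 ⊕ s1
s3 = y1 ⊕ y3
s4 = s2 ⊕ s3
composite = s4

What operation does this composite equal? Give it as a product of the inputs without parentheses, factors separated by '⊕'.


y5 ⊕ y2 ⊕ y4 ⊕ y1 ⊕ y3

All parenthesizations of m agree; list the y-inputs left to right.
(y2 ⊕ y4) unparenthesizes to y2 ⊕ y4
(y5 ⊕ (y2 ⊕ y4)) unparenthesizes to y5 ⊕ y2 ⊕ y4
(y1 ⊕ y3) unparenthesizes to y1 ⊕ y3
((y5 ⊕ (y2 ⊕ y4)) ⊕ (y1 ⊕ y3)) unparenthesizes to y5 ⊕ y2 ⊕ y4 ⊕ y1 ⊕ y3


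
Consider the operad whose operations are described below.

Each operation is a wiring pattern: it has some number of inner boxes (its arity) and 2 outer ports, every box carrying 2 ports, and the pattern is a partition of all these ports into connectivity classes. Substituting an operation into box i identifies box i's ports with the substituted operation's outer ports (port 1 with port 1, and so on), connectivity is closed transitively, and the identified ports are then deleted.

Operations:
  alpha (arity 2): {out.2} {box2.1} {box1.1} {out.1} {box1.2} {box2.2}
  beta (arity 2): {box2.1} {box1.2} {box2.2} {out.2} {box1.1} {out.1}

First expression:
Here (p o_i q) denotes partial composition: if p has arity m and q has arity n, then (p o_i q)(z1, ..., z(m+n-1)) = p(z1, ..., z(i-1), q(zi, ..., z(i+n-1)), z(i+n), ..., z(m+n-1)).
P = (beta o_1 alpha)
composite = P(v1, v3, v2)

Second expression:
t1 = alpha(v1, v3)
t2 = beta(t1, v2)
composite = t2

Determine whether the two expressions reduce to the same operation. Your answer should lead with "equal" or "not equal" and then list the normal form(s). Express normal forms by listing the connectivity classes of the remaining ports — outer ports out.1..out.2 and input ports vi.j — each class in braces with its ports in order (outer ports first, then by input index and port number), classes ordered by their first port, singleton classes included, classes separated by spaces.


equal: each reduces to {out.1} {out.2} {v1.1} {v1.2} {v2.1} {v2.2} {v3.1} {v3.2}

The first composite normalizes to {out.1} {out.2} {v1.1} {v1.2} {v2.1} {v2.2} {v3.1} {v3.2}
The second composite normalizes to {out.1} {out.2} {v1.1} {v1.2} {v2.1} {v2.2} {v3.1} {v3.2}
The normal forms match — equal.


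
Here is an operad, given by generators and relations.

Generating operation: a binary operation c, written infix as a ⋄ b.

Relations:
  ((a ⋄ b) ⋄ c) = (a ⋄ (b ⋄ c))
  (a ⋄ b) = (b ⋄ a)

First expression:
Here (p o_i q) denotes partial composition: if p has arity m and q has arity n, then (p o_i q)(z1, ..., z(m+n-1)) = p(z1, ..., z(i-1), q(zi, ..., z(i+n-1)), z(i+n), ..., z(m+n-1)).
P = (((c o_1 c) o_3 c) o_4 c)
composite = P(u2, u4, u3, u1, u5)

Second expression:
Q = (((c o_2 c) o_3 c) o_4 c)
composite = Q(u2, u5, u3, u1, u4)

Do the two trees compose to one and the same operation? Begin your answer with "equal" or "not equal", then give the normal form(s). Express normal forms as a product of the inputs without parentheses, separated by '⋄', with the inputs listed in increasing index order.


equal: each reduces to u1 ⋄ u2 ⋄ u3 ⋄ u4 ⋄ u5

Reducing the first expression gives u1 ⋄ u2 ⋄ u3 ⋄ u4 ⋄ u5
Reducing the second expression gives u1 ⋄ u2 ⋄ u3 ⋄ u4 ⋄ u5
One common form — equal.


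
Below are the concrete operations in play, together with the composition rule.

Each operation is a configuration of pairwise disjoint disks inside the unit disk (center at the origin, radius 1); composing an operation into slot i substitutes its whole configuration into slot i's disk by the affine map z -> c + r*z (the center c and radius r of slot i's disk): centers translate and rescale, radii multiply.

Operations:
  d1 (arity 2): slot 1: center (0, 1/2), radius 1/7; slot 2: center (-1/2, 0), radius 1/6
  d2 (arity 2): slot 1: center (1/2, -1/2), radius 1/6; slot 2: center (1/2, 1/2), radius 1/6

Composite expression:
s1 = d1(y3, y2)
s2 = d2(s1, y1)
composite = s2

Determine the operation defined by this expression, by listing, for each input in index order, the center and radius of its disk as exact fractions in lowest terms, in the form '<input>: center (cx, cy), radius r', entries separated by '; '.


Only the slot chain above each y matters under d2; compose those maps.
y3 passes through 2 substitutions, ending at center (1/2, -5/12), radius 1/42
y2 passes through 2 substitutions, ending at center (5/12, -1/2), radius 1/36
y1 passes through 1 substitution, ending at center (1/2, 1/2), radius 1/6

y1: center (1/2, 1/2), radius 1/6; y2: center (5/12, -1/2), radius 1/36; y3: center (1/2, -5/12), radius 1/42


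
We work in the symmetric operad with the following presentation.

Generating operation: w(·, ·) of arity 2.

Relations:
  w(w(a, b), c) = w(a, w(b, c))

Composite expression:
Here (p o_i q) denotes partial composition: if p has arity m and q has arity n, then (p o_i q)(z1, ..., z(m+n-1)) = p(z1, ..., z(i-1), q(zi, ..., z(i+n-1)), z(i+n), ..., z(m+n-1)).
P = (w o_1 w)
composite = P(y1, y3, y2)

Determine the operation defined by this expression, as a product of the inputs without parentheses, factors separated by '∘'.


y1 ∘ y3 ∘ y2

Associativity of w dissolves the nesting; only the y-input order survives.
w(y1, y3) collapses to y1 ∘ y3
w(w(y1, y3), y2) collapses to y1 ∘ y3 ∘ y2


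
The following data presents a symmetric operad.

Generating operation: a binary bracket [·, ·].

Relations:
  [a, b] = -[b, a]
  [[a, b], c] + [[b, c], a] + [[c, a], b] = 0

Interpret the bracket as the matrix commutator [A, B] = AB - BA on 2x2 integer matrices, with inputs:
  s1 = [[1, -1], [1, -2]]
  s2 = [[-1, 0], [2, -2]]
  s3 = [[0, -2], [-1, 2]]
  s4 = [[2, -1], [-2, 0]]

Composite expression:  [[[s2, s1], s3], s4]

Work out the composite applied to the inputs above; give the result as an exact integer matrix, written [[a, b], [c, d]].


[[14, -2], [32, -14]]

[s2, s1] = [[2, -1], [5, -2]]
[[s2, s1], s3] = [[11, -10], [-6, -11]]
[[[s2, s1], s3], s4] = [[14, -2], [32, -14]]


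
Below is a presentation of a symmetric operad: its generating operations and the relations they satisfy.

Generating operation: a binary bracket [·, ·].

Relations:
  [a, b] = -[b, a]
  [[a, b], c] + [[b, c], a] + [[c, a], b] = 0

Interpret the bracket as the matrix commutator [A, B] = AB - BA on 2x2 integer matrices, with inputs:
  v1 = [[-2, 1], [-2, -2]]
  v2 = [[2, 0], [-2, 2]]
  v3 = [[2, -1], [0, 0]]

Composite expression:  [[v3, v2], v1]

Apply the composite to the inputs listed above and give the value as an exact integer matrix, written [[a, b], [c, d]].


[[-4, 4], [8, 4]]

[v3, v2] = [[2, 0], [4, -2]]
[[v3, v2], v1] = [[-4, 4], [8, 4]]


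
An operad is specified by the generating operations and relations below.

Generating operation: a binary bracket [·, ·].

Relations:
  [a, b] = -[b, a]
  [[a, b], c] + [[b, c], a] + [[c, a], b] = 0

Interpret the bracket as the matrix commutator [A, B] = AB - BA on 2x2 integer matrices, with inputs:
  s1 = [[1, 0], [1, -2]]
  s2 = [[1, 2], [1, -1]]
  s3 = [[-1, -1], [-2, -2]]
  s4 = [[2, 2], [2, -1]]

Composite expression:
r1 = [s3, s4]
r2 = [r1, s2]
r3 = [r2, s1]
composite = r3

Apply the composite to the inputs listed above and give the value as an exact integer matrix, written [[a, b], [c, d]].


[[-2, 6], [-102, 2]]

[s3, s4] = [[2, 5], [-8, -2]]
[[s3, s4], s2] = [[21, -2], [-20, -21]]
[[[s3, s4], s2], s1] = [[-2, 6], [-102, 2]]


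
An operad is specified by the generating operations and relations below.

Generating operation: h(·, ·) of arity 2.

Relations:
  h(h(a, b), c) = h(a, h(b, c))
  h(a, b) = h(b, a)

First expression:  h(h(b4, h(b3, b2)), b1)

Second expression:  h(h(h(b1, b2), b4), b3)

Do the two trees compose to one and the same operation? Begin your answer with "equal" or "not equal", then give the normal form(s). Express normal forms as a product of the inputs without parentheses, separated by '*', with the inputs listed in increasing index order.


equal; both compose to b1 * b2 * b3 * b4


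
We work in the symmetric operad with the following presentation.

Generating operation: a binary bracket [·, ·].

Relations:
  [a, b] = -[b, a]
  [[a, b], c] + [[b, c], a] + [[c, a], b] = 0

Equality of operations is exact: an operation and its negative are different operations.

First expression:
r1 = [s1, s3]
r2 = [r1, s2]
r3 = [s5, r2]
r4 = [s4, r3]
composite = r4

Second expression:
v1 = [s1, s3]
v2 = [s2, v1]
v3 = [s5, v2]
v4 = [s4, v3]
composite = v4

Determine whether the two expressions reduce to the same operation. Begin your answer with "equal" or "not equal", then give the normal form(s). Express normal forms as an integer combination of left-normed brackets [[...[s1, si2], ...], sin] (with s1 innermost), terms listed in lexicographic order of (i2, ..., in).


not equal; the first gives [[[[s1, s3], s2], s5], s4] and the second -[[[[s1, s3], s2], s5], s4]

The first expression, normalized: [[[[s1, s3], s2], s5], s4]
The second expression, normalized: -[[[[s1, s3], s2], s5], s4]
Distinct normal forms: not equal.


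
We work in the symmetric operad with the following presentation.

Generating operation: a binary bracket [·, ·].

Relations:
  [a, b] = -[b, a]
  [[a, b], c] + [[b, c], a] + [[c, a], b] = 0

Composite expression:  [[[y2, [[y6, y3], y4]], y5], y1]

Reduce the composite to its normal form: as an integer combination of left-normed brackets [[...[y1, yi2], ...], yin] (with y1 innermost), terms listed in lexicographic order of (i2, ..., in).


[[[[[y1, y2], y3], y6], y4], y5] - [[[[[y1, y2], y4], y3], y6], y5] + [[[[[y1, y2], y4], y6], y3], y5] - [[[[[y1, y2], y6], y3], y4], y5] - [[[[[y1, y3], y6], y4], y2], y5] + [[[[[y1, y4], y3], y6], y2], y5] - [[[[[y1, y4], y6], y3], y2], y5] - [[[[[y1, y5], y2], y3], y6], y4] + [[[[[y1, y5], y2], y4], y3], y6] - [[[[[y1, y5], y2], y4], y6], y3] + [[[[[y1, y5], y2], y6], y3], y4] + [[[[[y1, y5], y3], y6], y4], y2] - [[[[[y1, y5], y4], y3], y6], y2] + [[[[[y1, y5], y4], y6], y3], y2] - [[[[[y1, y5], y6], y3], y4], y2] + [[[[[y1, y6], y3], y4], y2], y5]

Left-normed coefficients sit on the y1-initial expansion words.
Composite bracket: [[[y2, [[y6, y3], y4]], y5], y1]
Applying ab - ba throughout gives 32 signed words (2^5 = 32).
Keep just the words that open with y1:
  y1y2y3y6y4y5 (sign +1) contributes +[[[[[y1, y2], y3], y6], y4], y5]
  y1y2y4y3y6y5 (sign -1) contributes -[[[[[y1, y2], y4], y3], y6], y5]
  y1y2y4y6y3y5 (sign +1) contributes +[[[[[y1, y2], y4], y6], y3], y5]
  y1y2y6y3y4y5 (sign -1) contributes -[[[[[y1, y2], y6], y3], y4], y5]
  y1y3y6y4y2y5 (sign -1) contributes -[[[[[y1, y3], y6], y4], y2], y5]
  y1y4y3y6y2y5 (sign +1) contributes +[[[[[y1, y4], y3], y6], y2], y5]
  y1y4y6y3y2y5 (sign -1) contributes -[[[[[y1, y4], y6], y3], y2], y5]
  y1y5y2y3y6y4 (sign -1) contributes -[[[[[y1, y5], y2], y3], y6], y4]
  y1y5y2y4y3y6 (sign +1) contributes +[[[[[y1, y5], y2], y4], y3], y6]
  y1y5y2y4y6y3 (sign -1) contributes -[[[[[y1, y5], y2], y4], y6], y3]
  y1y5y2y6y3y4 (sign +1) contributes +[[[[[y1, y5], y2], y6], y3], y4]
  y1y5y3y6y4y2 (sign +1) contributes +[[[[[y1, y5], y3], y6], y4], y2]
  y1y5y4y3y6y2 (sign -1) contributes -[[[[[y1, y5], y4], y3], y6], y2]
  y1y5y4y6y3y2 (sign +1) contributes +[[[[[y1, y5], y4], y6], y3], y2]
  y1y5y6y3y4y2 (sign -1) contributes -[[[[[y1, y5], y6], y3], y4], y2]
  y1y6y3y4y2y5 (sign +1) contributes +[[[[[y1, y6], y3], y4], y2], y5]


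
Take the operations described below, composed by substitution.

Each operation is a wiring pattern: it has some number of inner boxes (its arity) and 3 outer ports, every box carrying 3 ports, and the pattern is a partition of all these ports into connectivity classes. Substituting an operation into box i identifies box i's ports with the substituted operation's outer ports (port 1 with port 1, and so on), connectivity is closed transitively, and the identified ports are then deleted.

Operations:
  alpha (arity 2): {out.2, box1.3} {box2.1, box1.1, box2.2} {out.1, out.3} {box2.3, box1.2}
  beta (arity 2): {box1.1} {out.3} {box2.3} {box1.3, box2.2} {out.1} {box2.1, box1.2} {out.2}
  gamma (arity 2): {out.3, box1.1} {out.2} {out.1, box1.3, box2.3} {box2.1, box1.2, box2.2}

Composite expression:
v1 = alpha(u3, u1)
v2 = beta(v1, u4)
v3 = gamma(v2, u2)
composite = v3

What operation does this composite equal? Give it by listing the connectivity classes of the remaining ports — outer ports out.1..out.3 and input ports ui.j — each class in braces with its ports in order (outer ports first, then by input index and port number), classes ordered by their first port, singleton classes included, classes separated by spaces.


{out.1, u2.3} {out.2} {out.3} {u1.1, u1.2, u3.1} {u1.3, u3.2} {u2.1, u2.2} {u3.3, u4.1} {u4.2} {u4.3}

Substituting into gamma glues patterns; closure does the rest.
through alpha, on inputs (u3, u1): {out.1, out.3} {out.2, u3.3} {u1.1, u1.2, u3.1} {u1.3, u3.2} (out.j = stage outer ports)
through beta, on inputs (u3, u1, u4): {out.1} {out.2} {out.3} {u1.1, u1.2, u3.1} {u1.3, u3.2} {u3.3, u4.1} {u4.2} {u4.3} (out.j = stage outer ports)
through gamma, on inputs (u3, u1, u4, u2): {out.1, u2.3} {out.2} {out.3} {u1.1, u1.2, u3.1} {u1.3, u3.2} {u2.1, u2.2} {u3.3, u4.1} {u4.2} {u4.3} (out.j = stage outer ports)


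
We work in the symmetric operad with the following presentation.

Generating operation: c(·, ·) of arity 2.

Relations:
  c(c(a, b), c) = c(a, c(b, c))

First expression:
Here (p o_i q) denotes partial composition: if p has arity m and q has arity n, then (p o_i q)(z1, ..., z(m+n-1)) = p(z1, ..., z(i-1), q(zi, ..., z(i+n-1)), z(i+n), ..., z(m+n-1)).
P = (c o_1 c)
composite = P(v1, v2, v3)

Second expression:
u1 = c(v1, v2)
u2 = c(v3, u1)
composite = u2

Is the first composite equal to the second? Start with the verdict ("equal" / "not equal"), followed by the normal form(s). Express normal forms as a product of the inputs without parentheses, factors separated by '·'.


The first expression, normalized: v1 · v2 · v3
The second expression, normalized: v3 · v1 · v2
They disagree, so not equal.

not equal; first: v1 · v2 · v3; second: v3 · v1 · v2


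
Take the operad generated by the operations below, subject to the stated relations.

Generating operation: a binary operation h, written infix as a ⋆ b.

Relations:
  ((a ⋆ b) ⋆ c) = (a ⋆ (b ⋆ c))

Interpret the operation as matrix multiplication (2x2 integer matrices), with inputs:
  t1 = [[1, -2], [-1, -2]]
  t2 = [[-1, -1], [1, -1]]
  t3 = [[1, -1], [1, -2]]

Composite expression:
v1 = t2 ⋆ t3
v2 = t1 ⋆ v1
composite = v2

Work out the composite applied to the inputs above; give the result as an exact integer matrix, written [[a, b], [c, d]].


[[-2, 1], [2, -5]]

(t2 ⋆ t3) = [[-2, 3], [0, 1]]
(t1 ⋆ (t2 ⋆ t3)) = [[-2, 1], [2, -5]]


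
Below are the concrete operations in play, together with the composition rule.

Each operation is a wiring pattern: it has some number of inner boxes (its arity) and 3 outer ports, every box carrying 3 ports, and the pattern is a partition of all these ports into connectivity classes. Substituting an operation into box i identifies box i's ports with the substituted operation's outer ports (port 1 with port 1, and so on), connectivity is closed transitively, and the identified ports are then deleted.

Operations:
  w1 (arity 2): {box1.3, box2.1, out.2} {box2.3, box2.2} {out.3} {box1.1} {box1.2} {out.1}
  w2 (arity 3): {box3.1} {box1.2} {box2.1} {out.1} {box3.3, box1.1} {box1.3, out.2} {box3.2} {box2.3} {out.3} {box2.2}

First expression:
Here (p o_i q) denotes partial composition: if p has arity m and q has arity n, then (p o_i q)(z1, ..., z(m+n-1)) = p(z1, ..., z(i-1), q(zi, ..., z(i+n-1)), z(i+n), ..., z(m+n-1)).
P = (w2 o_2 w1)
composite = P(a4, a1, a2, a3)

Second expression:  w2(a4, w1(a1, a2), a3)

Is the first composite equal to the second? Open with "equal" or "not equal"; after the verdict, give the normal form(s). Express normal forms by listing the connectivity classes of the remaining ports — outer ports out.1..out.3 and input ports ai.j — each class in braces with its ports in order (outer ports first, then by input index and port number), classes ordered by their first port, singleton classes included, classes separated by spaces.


equal: each reduces to {out.1} {out.2, a4.3} {out.3} {a1.1} {a1.2} {a1.3, a2.1} {a2.2, a2.3} {a3.1} {a3.2} {a3.3, a4.1} {a4.2}

Reducing the first expression gives {out.1} {out.2, a4.3} {out.3} {a1.1} {a1.2} {a1.3, a2.1} {a2.2, a2.3} {a3.1} {a3.2} {a3.3, a4.1} {a4.2}
Reducing the second expression gives {out.1} {out.2, a4.3} {out.3} {a1.1} {a1.2} {a1.3, a2.1} {a2.2, a2.3} {a3.1} {a3.2} {a3.3, a4.1} {a4.2}
Same normal form: equal.


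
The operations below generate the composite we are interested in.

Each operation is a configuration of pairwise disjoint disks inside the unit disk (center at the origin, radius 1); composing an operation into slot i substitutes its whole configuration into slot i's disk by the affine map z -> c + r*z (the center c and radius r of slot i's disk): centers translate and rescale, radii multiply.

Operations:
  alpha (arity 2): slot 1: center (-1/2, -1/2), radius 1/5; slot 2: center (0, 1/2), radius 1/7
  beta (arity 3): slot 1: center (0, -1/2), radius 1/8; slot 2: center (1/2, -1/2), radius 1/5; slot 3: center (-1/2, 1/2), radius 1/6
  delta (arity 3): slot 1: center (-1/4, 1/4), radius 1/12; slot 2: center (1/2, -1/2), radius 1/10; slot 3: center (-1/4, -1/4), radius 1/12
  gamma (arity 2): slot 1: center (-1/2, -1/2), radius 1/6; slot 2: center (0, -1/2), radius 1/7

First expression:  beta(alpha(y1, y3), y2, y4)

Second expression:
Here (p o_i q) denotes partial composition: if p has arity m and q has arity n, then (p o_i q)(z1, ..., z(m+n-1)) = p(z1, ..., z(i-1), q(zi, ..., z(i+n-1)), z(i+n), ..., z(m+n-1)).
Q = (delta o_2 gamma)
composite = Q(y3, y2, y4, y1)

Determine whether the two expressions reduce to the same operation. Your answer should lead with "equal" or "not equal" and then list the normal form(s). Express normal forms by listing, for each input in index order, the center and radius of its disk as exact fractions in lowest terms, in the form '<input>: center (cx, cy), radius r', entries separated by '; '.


The first expression, normalized: y1: center (-1/16, -9/16), radius 1/40; y2: center (1/2, -1/2), radius 1/5; y3: center (0, -7/16), radius 1/56; y4: center (-1/2, 1/2), radius 1/6
The second expression, normalized: y1: center (-1/4, -1/4), radius 1/12; y2: center (9/20, -11/20), radius 1/60; y3: center (-1/4, 1/4), radius 1/12; y4: center (1/2, -11/20), radius 1/70
They disagree, so not equal.

not equal; the first gives y1: center (-1/16, -9/16), radius 1/40; y2: center (1/2, -1/2), radius 1/5; y3: center (0, -7/16), radius 1/56; y4: center (-1/2, 1/2), radius 1/6 and the second y1: center (-1/4, -1/4), radius 1/12; y2: center (9/20, -11/20), radius 1/60; y3: center (-1/4, 1/4), radius 1/12; y4: center (1/2, -11/20), radius 1/70


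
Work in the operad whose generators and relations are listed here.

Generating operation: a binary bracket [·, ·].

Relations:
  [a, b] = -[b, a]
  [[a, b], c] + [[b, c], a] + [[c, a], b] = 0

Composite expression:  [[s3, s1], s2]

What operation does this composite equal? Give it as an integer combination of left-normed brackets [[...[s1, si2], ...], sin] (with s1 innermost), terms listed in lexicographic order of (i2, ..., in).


-[[s1, s3], s2]

Left-normed coefficients sit on the s1-initial expansion words.
Composite bracket: [[s3, s1], s2]
Full expansion: 4 signed words from ab - ba (2^2 = 4).
Only words starting with s1 matter:
  s1s3s2 appears with sign -1, giving the term -[[s1, s3], s2]


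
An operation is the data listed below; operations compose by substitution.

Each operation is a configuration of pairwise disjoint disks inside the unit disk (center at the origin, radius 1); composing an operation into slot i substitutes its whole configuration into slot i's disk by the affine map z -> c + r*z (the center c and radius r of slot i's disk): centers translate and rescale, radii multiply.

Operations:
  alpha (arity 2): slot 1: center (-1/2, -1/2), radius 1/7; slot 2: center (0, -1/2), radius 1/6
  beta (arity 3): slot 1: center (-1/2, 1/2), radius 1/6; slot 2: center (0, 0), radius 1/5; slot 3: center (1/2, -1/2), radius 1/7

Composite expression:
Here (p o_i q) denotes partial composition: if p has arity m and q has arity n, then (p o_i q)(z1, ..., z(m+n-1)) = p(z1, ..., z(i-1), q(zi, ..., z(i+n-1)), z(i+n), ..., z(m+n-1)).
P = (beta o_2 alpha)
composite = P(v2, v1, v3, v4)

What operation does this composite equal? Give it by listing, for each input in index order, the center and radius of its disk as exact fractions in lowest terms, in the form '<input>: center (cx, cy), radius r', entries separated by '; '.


Nesting under beta composes maps z -> c + r*z down each v-path.
input v2: composing its 1 substitution step yields center (-1/2, 1/2), radius 1/6
input v1: composing its 2 substitution steps yields center (-1/10, -1/10), radius 1/35
input v3: composing its 2 substitution steps yields center (0, -1/10), radius 1/30
input v4: composing its 1 substitution step yields center (1/2, -1/2), radius 1/7

v1: center (-1/10, -1/10), radius 1/35; v2: center (-1/2, 1/2), radius 1/6; v3: center (0, -1/10), radius 1/30; v4: center (1/2, -1/2), radius 1/7


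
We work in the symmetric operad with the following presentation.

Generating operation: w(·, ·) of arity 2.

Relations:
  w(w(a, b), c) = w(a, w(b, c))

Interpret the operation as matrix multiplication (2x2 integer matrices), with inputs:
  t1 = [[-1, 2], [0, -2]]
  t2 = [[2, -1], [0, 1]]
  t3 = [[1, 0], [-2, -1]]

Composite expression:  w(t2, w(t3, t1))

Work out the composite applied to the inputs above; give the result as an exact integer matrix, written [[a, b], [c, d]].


[[-4, 6], [2, -2]]


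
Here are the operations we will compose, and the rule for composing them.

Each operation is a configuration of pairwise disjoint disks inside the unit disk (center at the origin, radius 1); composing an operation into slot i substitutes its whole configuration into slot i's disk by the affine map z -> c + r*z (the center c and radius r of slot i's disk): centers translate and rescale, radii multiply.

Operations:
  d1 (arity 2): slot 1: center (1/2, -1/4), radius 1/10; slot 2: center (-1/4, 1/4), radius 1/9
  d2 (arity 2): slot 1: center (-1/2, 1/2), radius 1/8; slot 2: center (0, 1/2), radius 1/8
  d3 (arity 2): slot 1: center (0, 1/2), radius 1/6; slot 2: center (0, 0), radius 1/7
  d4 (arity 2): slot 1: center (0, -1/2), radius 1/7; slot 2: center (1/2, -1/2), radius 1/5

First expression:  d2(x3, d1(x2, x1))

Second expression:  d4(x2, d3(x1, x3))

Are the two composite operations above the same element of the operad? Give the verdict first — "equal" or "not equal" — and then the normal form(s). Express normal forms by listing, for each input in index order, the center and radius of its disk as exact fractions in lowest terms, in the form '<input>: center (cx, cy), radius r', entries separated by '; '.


not equal — first x1: center (-1/32, 17/32), radius 1/72; x2: center (1/16, 15/32), radius 1/80; x3: center (-1/2, 1/2), radius 1/8, second x1: center (1/2, -2/5), radius 1/30; x2: center (0, -1/2), radius 1/7; x3: center (1/2, -1/2), radius 1/35

The first expression, normalized: x1: center (-1/32, 17/32), radius 1/72; x2: center (1/16, 15/32), radius 1/80; x3: center (-1/2, 1/2), radius 1/8
The second expression, normalized: x1: center (1/2, -2/5), radius 1/30; x2: center (0, -1/2), radius 1/7; x3: center (1/2, -1/2), radius 1/35
Distinct normal forms: not equal.


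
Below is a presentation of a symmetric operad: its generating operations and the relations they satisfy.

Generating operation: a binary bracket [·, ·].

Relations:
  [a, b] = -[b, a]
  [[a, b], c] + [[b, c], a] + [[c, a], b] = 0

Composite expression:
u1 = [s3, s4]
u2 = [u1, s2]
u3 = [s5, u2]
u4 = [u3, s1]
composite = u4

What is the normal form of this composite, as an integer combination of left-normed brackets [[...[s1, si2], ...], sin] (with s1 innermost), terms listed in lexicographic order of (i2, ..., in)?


-[[[[s1, s2], s3], s4], s5] + [[[[s1, s2], s4], s3], s5] + [[[[s1, s3], s4], s2], s5] - [[[[s1, s4], s3], s2], s5] + [[[[s1, s5], s2], s3], s4] - [[[[s1, s5], s2], s4], s3] - [[[[s1, s5], s3], s4], s2] + [[[[s1, s5], s4], s3], s2]

Left-normed coefficients sit on the s1-initial expansion words.
Composite bracket: [[s5, [[s3, s4], s2]], s1]
Full expansion: 16 signed words from ab - ba (2^4 = 16).
Keep just the words that open with s1:
  s1s2s3s4s5 appears with sign -1, giving the term -[[[[s1, s2], s3], s4], s5]
  s1s2s4s3s5 appears with sign +1, giving the term +[[[[s1, s2], s4], s3], s5]
  s1s3s4s2s5 appears with sign +1, giving the term +[[[[s1, s3], s4], s2], s5]
  s1s4s3s2s5 appears with sign -1, giving the term -[[[[s1, s4], s3], s2], s5]
  s1s5s2s3s4 appears with sign +1, giving the term +[[[[s1, s5], s2], s3], s4]
  s1s5s2s4s3 appears with sign -1, giving the term -[[[[s1, s5], s2], s4], s3]
  s1s5s3s4s2 appears with sign -1, giving the term -[[[[s1, s5], s3], s4], s2]
  s1s5s4s3s2 appears with sign +1, giving the term +[[[[s1, s5], s4], s3], s2]


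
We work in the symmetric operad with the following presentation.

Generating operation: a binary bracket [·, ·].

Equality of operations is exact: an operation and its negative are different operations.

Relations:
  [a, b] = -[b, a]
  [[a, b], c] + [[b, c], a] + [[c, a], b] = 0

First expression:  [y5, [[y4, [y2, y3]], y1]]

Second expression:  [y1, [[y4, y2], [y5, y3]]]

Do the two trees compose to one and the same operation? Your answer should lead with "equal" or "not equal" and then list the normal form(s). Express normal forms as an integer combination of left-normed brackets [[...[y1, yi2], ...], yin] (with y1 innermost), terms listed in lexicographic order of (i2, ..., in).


Normal form of the first expression: -[[[[y1, y2], y3], y4], y5] + [[[[y1, y3], y2], y4], y5] + [[[[y1, y4], y2], y3], y5] - [[[[y1, y4], y3], y2], y5]
Normal form of the second expression: [[[[y1, y2], y4], y3], y5] - [[[[y1, y2], y4], y5], y3] - [[[[y1, y3], y5], y2], y4] + [[[[y1, y3], y5], y4], y2] - [[[[y1, y4], y2], y3], y5] + [[[[y1, y4], y2], y5], y3] + [[[[y1, y5], y3], y2], y4] - [[[[y1, y5], y3], y4], y2]
The forms do not match — not equal.

not equal; first: -[[[[y1, y2], y3], y4], y5] + [[[[y1, y3], y2], y4], y5] + [[[[y1, y4], y2], y3], y5] - [[[[y1, y4], y3], y2], y5]; second: [[[[y1, y2], y4], y3], y5] - [[[[y1, y2], y4], y5], y3] - [[[[y1, y3], y5], y2], y4] + [[[[y1, y3], y5], y4], y2] - [[[[y1, y4], y2], y3], y5] + [[[[y1, y4], y2], y5], y3] + [[[[y1, y5], y3], y2], y4] - [[[[y1, y5], y3], y4], y2]


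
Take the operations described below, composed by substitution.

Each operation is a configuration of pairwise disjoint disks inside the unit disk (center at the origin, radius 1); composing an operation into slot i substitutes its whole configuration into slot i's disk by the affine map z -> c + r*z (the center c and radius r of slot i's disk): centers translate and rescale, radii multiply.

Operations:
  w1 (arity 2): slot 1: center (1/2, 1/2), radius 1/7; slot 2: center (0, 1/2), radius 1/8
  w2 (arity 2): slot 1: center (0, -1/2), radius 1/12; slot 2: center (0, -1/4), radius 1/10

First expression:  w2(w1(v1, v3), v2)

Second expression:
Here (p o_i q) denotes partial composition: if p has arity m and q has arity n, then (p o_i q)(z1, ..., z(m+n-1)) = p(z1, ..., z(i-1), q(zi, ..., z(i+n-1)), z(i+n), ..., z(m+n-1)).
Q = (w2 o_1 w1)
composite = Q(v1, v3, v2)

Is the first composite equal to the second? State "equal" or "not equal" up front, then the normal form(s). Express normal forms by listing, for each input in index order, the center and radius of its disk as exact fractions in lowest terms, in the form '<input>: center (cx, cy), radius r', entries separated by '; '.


equal; both compose to v1: center (1/24, -11/24), radius 1/84; v2: center (0, -1/4), radius 1/10; v3: center (0, -11/24), radius 1/96

Reducing the first expression gives v1: center (1/24, -11/24), radius 1/84; v2: center (0, -1/4), radius 1/10; v3: center (0, -11/24), radius 1/96
Reducing the second expression gives v1: center (1/24, -11/24), radius 1/84; v2: center (0, -1/4), radius 1/10; v3: center (0, -11/24), radius 1/96
Same normal form: equal.


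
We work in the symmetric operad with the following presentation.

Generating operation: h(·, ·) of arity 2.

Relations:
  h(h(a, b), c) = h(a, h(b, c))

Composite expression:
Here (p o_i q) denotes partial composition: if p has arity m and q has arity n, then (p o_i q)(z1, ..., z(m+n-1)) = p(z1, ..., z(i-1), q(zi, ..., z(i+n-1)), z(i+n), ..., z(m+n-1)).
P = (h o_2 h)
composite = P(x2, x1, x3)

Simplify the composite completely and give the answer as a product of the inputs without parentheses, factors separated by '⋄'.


Every regrouping of h is equal, so read the x-inputs in written order.
h(x1, x3) linearizes to x1 ⋄ x3
h(x2, h(x1, x3)) linearizes to x2 ⋄ x1 ⋄ x3

x2 ⋄ x1 ⋄ x3


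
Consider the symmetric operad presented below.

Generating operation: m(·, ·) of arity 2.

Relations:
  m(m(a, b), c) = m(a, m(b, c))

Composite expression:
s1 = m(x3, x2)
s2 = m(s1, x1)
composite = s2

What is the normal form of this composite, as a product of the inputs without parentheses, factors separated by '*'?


x3 * x2 * x1

Associativity of m dissolves the nesting; only the x-input order survives.
m(x3, x2) spells out as x3 * x2
m(m(x3, x2), x1) spells out as x3 * x2 * x1


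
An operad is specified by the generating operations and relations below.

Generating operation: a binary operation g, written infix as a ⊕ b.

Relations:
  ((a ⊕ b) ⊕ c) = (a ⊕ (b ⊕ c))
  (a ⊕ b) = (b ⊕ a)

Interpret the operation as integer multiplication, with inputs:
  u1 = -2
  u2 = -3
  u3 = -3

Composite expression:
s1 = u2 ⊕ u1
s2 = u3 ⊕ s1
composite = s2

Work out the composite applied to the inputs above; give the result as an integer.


-18


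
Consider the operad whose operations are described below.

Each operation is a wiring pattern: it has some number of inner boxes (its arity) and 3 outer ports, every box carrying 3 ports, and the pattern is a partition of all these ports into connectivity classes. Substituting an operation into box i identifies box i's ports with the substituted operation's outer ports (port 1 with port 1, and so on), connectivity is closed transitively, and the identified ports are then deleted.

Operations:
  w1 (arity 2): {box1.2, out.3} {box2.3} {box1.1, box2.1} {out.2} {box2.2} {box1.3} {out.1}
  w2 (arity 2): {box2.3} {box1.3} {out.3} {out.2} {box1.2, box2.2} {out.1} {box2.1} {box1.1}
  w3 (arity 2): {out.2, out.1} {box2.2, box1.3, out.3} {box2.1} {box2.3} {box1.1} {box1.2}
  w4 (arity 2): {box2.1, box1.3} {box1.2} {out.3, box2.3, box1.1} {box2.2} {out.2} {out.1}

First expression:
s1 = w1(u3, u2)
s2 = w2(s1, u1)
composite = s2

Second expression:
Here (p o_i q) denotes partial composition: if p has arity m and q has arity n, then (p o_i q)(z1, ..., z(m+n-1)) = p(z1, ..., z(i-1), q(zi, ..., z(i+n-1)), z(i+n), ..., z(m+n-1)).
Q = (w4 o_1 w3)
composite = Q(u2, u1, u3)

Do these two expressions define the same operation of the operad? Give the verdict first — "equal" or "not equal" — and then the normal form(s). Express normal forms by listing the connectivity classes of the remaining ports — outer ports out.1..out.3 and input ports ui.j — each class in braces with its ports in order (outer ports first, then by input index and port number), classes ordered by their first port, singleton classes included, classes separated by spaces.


Reducing the first expression gives {out.1} {out.2} {out.3} {u1.1} {u1.2} {u1.3} {u2.1, u3.1} {u2.2} {u2.3} {u3.2} {u3.3}
Reducing the second expression gives {out.1} {out.2} {out.3, u3.3} {u1.1} {u1.2, u2.3, u3.1} {u1.3} {u2.1} {u2.2} {u3.2}
No match — not equal.

not equal — first {out.1} {out.2} {out.3} {u1.1} {u1.2} {u1.3} {u2.1, u3.1} {u2.2} {u2.3} {u3.2} {u3.3}, second {out.1} {out.2} {out.3, u3.3} {u1.1} {u1.2, u2.3, u3.1} {u1.3} {u2.1} {u2.2} {u3.2}


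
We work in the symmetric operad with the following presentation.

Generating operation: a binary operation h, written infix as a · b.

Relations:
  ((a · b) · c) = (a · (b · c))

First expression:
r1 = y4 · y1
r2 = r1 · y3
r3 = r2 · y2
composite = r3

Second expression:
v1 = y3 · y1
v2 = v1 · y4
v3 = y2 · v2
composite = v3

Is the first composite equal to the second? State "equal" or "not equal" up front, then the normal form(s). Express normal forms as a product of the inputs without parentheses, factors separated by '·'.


not equal: they reduce to y4 · y1 · y3 · y2 and y2 · y3 · y1 · y4

Normal form of the first expression: y4 · y1 · y3 · y2
Normal form of the second expression: y2 · y3 · y1 · y4
The forms do not match — not equal.


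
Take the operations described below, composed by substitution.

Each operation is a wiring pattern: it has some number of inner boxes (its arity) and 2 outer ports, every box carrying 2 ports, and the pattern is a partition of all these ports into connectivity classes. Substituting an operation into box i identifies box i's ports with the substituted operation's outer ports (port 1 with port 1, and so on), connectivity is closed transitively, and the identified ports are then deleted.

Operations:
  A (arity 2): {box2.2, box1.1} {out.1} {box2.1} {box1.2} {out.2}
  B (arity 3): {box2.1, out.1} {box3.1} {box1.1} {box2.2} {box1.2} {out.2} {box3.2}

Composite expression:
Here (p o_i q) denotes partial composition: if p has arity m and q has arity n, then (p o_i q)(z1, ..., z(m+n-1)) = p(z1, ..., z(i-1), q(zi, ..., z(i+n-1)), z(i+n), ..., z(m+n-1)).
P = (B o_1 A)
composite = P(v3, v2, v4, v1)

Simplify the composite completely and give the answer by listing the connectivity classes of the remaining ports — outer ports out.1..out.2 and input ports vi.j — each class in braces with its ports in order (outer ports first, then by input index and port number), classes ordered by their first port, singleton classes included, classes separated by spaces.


{out.1, v4.1} {out.2} {v1.1} {v1.2} {v2.1} {v2.2, v3.1} {v3.2} {v4.2}

Connectivity passes through glued B-boundaries; trace each wire chain.
composing A on (v3, v2), with out.j its own outer ports: {out.1} {out.2} {v2.1} {v2.2, v3.1} {v3.2}
composing B on (v3, v2, v4, v1), with out.j its own outer ports: {out.1, v4.1} {out.2} {v1.1} {v1.2} {v2.1} {v2.2, v3.1} {v3.2} {v4.2}


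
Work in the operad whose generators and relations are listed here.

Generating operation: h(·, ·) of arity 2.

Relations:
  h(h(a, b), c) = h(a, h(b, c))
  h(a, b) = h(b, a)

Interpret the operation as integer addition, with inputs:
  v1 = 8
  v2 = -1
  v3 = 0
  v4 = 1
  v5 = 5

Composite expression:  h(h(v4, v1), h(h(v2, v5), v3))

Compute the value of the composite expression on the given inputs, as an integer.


h(v4, v1) = 9
h(v2, v5) = 4
h(h(v2, v5), v3) = 4
h(h(v4, v1), h(h(v2, v5), v3)) = 13

13


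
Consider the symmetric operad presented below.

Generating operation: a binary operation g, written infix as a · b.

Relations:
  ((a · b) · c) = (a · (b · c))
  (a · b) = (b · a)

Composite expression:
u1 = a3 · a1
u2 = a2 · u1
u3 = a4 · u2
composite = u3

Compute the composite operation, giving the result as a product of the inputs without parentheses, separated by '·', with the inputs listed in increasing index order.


a1 · a2 · a3 · a4

Any arrangement under g is one operation, so sort the a-inputs.
(a3 · a1) linearizes to a3 · a1
(a2 · (a3 · a1)) linearizes to a2 · a3 · a1
(a4 · (a2 · (a3 · a1))) linearizes to a4 · a2 · a3 · a1
the factors in increasing index order: a1 · a2 · a3 · a4


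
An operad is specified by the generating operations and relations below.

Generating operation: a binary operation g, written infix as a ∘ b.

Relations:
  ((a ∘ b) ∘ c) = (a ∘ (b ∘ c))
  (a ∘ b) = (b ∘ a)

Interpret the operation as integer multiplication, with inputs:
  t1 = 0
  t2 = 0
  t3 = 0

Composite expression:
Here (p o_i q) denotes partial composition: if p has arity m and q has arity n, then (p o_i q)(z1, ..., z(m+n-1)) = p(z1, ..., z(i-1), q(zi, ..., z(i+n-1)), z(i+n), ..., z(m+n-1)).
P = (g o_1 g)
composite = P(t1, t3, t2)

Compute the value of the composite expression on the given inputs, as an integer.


0

(t1 ∘ t3) = 0
((t1 ∘ t3) ∘ t2) = 0


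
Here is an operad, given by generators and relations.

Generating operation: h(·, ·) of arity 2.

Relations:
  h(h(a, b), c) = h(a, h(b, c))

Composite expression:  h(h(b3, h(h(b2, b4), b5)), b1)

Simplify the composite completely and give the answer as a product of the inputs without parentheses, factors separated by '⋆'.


b3 ⋆ b2 ⋆ b4 ⋆ b5 ⋆ b1


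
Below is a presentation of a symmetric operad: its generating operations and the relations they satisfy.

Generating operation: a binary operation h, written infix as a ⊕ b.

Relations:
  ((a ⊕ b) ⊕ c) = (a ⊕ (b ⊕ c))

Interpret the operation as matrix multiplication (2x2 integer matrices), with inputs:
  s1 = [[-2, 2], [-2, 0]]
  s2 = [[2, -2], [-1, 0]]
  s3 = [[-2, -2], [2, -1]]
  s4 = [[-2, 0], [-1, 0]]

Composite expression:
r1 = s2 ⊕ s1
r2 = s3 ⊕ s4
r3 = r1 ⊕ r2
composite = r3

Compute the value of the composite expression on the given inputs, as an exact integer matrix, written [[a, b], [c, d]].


[[-12, 0], [18, 0]]

(s2 ⊕ s1) = [[0, 4], [2, -2]]
(s3 ⊕ s4) = [[6, 0], [-3, 0]]
((s2 ⊕ s1) ⊕ (s3 ⊕ s4)) = [[-12, 0], [18, 0]]
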